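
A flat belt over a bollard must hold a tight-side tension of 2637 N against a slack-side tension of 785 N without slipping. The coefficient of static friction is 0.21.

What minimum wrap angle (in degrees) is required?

β_min ≈ 331°

T₂/T₁ = e^{μβ} → β = ln(T₂/T₁)/μ.
β = ln(2637/785)/0.21 = 1.212/0.21 = 5.77 rad.
In degrees: β = 5.77 × 180/π = 331°.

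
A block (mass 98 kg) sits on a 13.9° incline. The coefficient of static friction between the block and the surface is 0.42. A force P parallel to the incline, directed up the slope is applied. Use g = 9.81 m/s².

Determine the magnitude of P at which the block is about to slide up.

At impending motion up the slope, friction acts down-slope at its limit: f = μ_s N.
P is parallel to the surface, so N = m g cos θ = 933 N.
Along the incline: P = m g sin θ + μ_s N = 231 + 0.42×933 = 623 N.

P ≈ 623 N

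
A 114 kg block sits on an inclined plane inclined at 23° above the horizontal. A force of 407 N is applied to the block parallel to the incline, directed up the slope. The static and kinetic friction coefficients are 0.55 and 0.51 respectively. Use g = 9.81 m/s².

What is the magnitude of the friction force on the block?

Normal force: N = m g cos θ = 114 × 9.81 × cos 23° = 1029 N.
The friction needed for equilibrium is m g sin θ − P = 437 − 407 = 29.97 N, measured positive up-slope.
Static friction can supply at most μ_s N = 566.2 N.
Since |29.97| ≤ 566.2 N, no slip — friction simply equals what equilibrium demands.

f ≈ 30 N (up the incline)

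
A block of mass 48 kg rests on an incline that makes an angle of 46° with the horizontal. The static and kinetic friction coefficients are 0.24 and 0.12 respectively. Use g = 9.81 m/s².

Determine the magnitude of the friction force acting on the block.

The normal reaction is N = m g cos θ = 327.1 N.
For equilibrium along the incline, friction must balance the weight component: f = m g sin θ = 338.7 N up the slope.
Static friction can supply at most μ_s N = 78.5 N.
Since |338.7| > 78.5 N, static friction cannot hold it; the block slides down the incline and kinetic friction applies: f = μ_k N = 0.12 × 327.1 = 39.3 N.

f ≈ 39.3 N (up the incline)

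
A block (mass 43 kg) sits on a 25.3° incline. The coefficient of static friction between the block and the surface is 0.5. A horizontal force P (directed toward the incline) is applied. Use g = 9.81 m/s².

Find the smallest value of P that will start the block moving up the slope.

P ≈ 537 N

At impending motion up the slope, friction acts down-slope at its limit: f = μ_s N.
Perpendicular to the incline: N = m g cos θ + P sin θ.
Along the incline: P cos θ = m g sin θ + μ_s N = m g sin θ + μ_s (m g cos θ + P sin θ).
Solving, P (cos θ − μ_s sin θ) = m g (sin θ + μ_s cos θ), so P = 43×9.81×(sin 25.3° + 0.5 cos 25.3°)/(cos 25.3° − 0.5 sin 25.3°) = 422×0.8794/0.6904 = 537 N.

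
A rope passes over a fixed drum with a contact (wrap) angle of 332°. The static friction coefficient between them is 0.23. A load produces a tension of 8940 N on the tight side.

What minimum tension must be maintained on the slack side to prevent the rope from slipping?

Capstan equation at impending slip: T_tight/T_slack = e^{μβ}.
β = 332° = 5.794 rad; e^{μβ} = e^{0.23×5.794} = 3.791.
T_slack = T_tight / e^{μβ} = 8940 / 3.791 = 2360 N.

T_min ≈ 2360 N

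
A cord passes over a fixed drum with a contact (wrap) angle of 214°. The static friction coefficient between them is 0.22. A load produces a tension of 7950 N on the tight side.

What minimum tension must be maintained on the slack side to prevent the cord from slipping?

T_min ≈ 3500 N

Capstan equation at impending slip: T_tight/T_slack = e^{μβ}.
β = 214° = 3.735 rad; e^{μβ} = e^{0.22×3.735} = 2.274.
T_slack = T_tight / e^{μβ} = 7950 / 2.274 = 3500 N.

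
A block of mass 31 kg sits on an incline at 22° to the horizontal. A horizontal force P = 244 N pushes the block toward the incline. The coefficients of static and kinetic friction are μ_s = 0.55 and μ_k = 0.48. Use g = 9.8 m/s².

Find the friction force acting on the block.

f ≈ 112 N (down the incline)

Resolve perpendicular to the incline: N = m g cos θ + P sin θ = 31×9.8×cos 22° + 244×sin 22° = 373.1 N.
Along the incline, the net driving force (taking up-slope positive) is P cos θ − m g sin θ = 226.2 − 113.8 = 112.4 N, so equilibrium requires friction f = -112.4 N (down-slope).
Maximum static friction: μ_s N = 0.55 × 373.1 = 205.2 N.
|f_req| = 112.4 ≤ 205.2 N → the block is in equilibrium; friction equals the required value.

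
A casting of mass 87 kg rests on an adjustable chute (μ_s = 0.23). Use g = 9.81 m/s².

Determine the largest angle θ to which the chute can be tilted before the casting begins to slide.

θ_max ≈ 13°

At the slip threshold, m g sin θ = μ_s · m g cos θ, so tan θ = μ_s.
θ_max = arctan(0.23) = 13°.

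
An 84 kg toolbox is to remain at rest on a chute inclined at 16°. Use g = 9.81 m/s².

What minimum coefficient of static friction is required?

μ_s,min ≈ 0.287

At the slip threshold m g sin θ = μ_s m g cos θ, so μ_s,min = tan θ.
μ_s,min = tan 16° = 0.287.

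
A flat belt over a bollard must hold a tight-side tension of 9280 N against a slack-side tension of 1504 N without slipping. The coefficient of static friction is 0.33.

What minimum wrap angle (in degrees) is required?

β_min ≈ 316°

T₂/T₁ = e^{μβ} → β = ln(T₂/T₁)/μ.
β = ln(9280/1504)/0.33 = 1.82/0.33 = 5.514 rad.
In degrees: β = 5.514 × 180/π = 316°.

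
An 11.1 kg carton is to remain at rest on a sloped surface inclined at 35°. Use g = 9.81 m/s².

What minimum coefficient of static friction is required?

μ_s,min ≈ 0.7

At the slip threshold m g sin θ = μ_s m g cos θ, so μ_s,min = tan θ.
μ_s,min = tan 35° = 0.7.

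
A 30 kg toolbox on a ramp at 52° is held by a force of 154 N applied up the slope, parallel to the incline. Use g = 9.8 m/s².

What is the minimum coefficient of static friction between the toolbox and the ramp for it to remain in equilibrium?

N = m g cos θ = 181 N.
Friction must make up the shortfall along the incline: f = m g sin θ − P = 231.7 − 154 = 77.68 N.
At the threshold f = μ_s N, so μ_s,min = 77.68/181 = 0.429.

μ_s,min ≈ 0.429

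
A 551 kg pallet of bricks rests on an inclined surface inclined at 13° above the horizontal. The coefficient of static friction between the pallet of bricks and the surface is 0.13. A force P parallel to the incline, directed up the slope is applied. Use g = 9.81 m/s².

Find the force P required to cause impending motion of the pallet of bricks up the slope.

P ≈ 1900 N

At impending motion up the slope, friction acts down-slope at its limit: f = μ_s N.
P is parallel to the surface, so N = m g cos θ = 5270 N.
Along the incline: P = m g sin θ + μ_s N = 1220 + 0.13×5270 = 1900 N.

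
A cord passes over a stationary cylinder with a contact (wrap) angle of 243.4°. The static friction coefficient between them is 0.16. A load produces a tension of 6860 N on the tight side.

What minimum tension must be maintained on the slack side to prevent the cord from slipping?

Capstan equation at impending slip: T_tight/T_slack = e^{μβ}.
β = 243.4° = 4.248 rad; e^{μβ} = e^{0.16×4.248} = 1.973.
T_slack = T_tight / e^{μβ} = 6860 / 1.973 = 3480 N.

T_min ≈ 3480 N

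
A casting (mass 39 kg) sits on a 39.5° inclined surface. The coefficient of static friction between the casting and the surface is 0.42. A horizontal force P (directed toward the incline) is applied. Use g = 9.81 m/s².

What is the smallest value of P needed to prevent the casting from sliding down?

P_min ≈ 115 N

The casting tends to slide down (tan θ > μ_s), so at the point of impending slip friction acts up-slope at its limit: f = μ_s N.
Perpendicular to the incline: N = m g cos θ + P sin θ.
Along the incline: P cos θ + μ_s N = m g sin θ, i.e. P cos θ + μ_s (m g cos θ + P sin θ) = m g sin θ.
Solving, P (cos θ + μ_s sin θ) = m g (sin θ − μ_s cos θ), so P = 383×0.312/1.039 = 115 N.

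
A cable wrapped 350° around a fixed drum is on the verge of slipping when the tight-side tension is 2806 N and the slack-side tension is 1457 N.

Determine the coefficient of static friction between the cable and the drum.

T₂/T₁ = e^{μβ} → μ = ln(T₂/T₁)/β.
β = 350° = 6.109 rad.
μ = ln(2806/1457)/6.109 = ln(1.926)/6.109 = 0.107.

μ ≈ 0.107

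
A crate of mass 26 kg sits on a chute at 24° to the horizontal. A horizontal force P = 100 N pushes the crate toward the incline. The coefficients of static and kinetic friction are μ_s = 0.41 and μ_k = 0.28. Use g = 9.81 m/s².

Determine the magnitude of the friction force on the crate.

Normal direction: N = m g cos θ + P sin θ = 273.7 N.
Parallel to the incline: P cos θ − m g sin θ = 91.35 − 103.7 = -12.39 N; the friction needed to balance this is 12.39 N acting up the slope.
Maximum static friction: μ_s N = 0.41 × 273.7 = 112.2 N.
Since 12.39 N is within the 112.2 N limit, the crate stays put and friction is exactly 12.4 N.

f ≈ 12.4 N (up the incline)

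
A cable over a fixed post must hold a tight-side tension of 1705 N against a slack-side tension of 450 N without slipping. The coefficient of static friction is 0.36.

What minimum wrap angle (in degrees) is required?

β_min ≈ 212°

T₂/T₁ = e^{μβ} → β = ln(T₂/T₁)/μ.
β = ln(1705/450)/0.36 = 1.332/0.36 = 3.7 rad.
In degrees: β = 3.7 × 180/π = 212°.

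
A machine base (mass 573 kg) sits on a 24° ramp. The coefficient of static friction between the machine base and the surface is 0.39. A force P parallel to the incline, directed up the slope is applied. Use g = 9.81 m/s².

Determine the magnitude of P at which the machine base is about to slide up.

P ≈ 4290 N

At impending motion up the slope, friction acts down-slope at its limit: f = μ_s N.
P is parallel to the surface, so N = m g cos θ = 5140 N.
Along the incline: P = m g sin θ + μ_s N = 2290 + 0.39×5140 = 4290 N.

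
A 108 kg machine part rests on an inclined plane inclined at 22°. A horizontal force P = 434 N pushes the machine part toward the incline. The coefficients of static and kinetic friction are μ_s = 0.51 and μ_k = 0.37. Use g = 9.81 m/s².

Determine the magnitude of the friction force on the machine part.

Resolve perpendicular to the incline: N = m g cos θ + P sin θ = 108×9.81×cos 22° + 434×sin 22° = 1145 N.
Parallel to the incline: P cos θ − m g sin θ = 402.4 − 396.9 = 5.51 N; the friction needed to balance this is 5.51 N acting down the slope.
The limit of static friction is μ_s N = 583.9 N.
|f_req| = 5.51 ≤ 583.9 N → the machine part is in equilibrium; friction equals the required value.

f ≈ 5.51 N (down the incline)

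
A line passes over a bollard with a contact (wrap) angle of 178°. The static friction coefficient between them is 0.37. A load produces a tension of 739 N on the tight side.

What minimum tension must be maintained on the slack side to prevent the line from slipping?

Capstan equation at impending slip: T_tight/T_slack = e^{μβ}.
β = 178° = 3.107 rad; e^{μβ} = e^{0.37×3.107} = 3.157.
T_slack = T_tight / e^{μβ} = 739 / 3.157 = 234 N.

T_min ≈ 234 N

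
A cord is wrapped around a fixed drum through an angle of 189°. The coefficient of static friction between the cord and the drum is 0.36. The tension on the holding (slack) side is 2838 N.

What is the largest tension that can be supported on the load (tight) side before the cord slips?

At impending slip the capstan equation gives T₂/T₁ = e^{μβ} with β in radians.
β = 189° × π/180 = 3.299 rad.
e^{μβ} = e^{0.36×3.299} = 3.279.
T₂ = T₁ · e^{μβ} = 2838 × 3.279 = 9310 N.

T_max ≈ 9310 N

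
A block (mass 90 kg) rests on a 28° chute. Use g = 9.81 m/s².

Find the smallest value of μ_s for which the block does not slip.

μ_s,min ≈ 0.532

At the slip threshold m g sin θ = μ_s m g cos θ, so μ_s,min = tan θ.
μ_s,min = tan 28° = 0.532.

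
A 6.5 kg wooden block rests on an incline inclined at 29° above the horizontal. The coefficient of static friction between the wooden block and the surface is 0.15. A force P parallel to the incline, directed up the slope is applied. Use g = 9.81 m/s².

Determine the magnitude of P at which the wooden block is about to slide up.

P ≈ 39.3 N

At impending motion up the slope, friction acts down-slope at its limit: f = μ_s N.
P is parallel to the surface, so N = m g cos θ = 55.8 N.
Along the incline: P = m g sin θ + μ_s N = 30.9 + 0.15×55.8 = 39.3 N.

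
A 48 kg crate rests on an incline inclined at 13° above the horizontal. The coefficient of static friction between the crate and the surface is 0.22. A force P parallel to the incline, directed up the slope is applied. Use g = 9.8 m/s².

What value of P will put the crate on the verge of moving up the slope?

P ≈ 207 N

At impending motion up the slope, friction acts down-slope at its limit: f = μ_s N.
P is parallel to the surface, so N = m g cos θ = 458 N.
Along the incline: P = m g sin θ + μ_s N = 106 + 0.22×458 = 207 N.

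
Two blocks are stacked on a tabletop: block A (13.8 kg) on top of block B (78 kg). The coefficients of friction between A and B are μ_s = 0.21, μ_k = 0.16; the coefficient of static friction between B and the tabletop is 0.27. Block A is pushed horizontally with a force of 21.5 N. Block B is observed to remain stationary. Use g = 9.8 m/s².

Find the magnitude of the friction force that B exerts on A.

The normal force B exerts on A is simply A's weight, N₁ = 135.2 N.
Maximum static friction on A from B: μ_s N₁ = 0.21×135.2 = 28.4 N.
P = 21.5 N is within that limit, so A and B move together (both at rest); the A–B friction is simply f₁ = P = 21.5 N.
By Newton's third law B feels 21.5 N forward from A. With B stationary, the floor's static friction on B balances it: f₂ = 21.5 N (well within μ_s(m_A+m_B)g = 242.9 N).

f ≈ 21.5 N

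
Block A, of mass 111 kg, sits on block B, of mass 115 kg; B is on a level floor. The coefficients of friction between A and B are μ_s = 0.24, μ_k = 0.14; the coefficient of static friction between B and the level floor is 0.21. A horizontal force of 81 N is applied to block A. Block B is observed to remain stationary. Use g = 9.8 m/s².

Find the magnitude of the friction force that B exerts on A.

Between the blocks, N₁ = m_A g = 1088 N.
Maximum static friction on A from B: μ_s N₁ = 0.24×1088 = 261.1 N.
Since P = 81 N ≤ 261.1 N, A does not slip on B; friction on A equals P = 81 N.
By Newton's third law B feels 81 N forward from A. With B stationary, the floor's static friction on B balances it: f₂ = 81 N (well within μ_s(m_A+m_B)g = 465.1 N).

f ≈ 81 N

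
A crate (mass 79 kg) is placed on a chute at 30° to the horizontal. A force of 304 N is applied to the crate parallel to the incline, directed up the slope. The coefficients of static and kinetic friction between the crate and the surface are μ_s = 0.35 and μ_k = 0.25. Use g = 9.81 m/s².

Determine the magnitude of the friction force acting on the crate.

Perpendicular to the surface, N = m g cos θ = 79·9.81·cos 30° = 671.2 N.
The friction needed for equilibrium is m g sin θ − P = 387.5 − 304 = 83.49 N, measured positive up-slope.
Static friction can supply at most μ_s N = 234.9 N.
Since |83.49| ≤ 234.9 N, static friction is sufficient; f equals the required value, not μ_s N.

f ≈ 83.5 N (up the incline)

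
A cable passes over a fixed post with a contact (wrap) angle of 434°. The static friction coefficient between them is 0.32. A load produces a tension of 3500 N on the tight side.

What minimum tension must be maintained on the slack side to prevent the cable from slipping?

Capstan equation at impending slip: T_tight/T_slack = e^{μβ}.
β = 434° = 7.575 rad; e^{μβ} = e^{0.32×7.575} = 11.29.
T_slack = T_tight / e^{μβ} = 3500 / 11.29 = 310 N.

T_min ≈ 310 N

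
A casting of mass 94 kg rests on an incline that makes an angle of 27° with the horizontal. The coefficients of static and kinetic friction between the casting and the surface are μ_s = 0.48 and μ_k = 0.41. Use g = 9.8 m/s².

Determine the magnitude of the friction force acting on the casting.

The normal reaction is N = m g cos θ = 820.8 N.
Along the slope the weight component is m g sin θ = 418.2 N; friction must supply exactly this, acting up-slope.
The static-friction ceiling is μ_s N = 0.48 × 820.8 = 394 N.
Since |418.2| > 394 N, static friction cannot hold it; the casting slides down the incline and kinetic friction applies: f = μ_k N = 0.41 × 820.8 = 337 N.

f ≈ 337 N (up the incline)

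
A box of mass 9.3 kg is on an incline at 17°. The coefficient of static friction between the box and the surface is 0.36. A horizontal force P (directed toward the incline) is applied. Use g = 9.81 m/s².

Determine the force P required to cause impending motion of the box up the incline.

P ≈ 68.2 N

At impending motion up the slope, friction acts down-slope at its limit: f = μ_s N.
Perpendicular to the incline: N = m g cos θ + P sin θ.
Along the incline: P cos θ = m g sin θ + μ_s N = m g sin θ + μ_s (m g cos θ + P sin θ).
Solving, P (cos θ − μ_s sin θ) = m g (sin θ + μ_s cos θ), so P = 9.3×9.81×(sin 17° + 0.36 cos 17°)/(cos 17° − 0.36 sin 17°) = 91.2×0.6366/0.8511 = 68.2 N.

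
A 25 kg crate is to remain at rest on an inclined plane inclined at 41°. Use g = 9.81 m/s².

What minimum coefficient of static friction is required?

μ_s,min ≈ 0.869

At the slip threshold m g sin θ = μ_s m g cos θ, so μ_s,min = tan θ.
μ_s,min = tan 41° = 0.869.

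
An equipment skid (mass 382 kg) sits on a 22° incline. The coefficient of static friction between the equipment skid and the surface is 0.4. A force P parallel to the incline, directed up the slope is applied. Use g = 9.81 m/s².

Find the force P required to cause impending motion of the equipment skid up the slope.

P ≈ 2790 N

At impending motion up the slope, friction acts down-slope at its limit: f = μ_s N.
P is parallel to the surface, so N = m g cos θ = 3470 N.
Along the incline: P = m g sin θ + μ_s N = 1400 + 0.4×3470 = 2790 N.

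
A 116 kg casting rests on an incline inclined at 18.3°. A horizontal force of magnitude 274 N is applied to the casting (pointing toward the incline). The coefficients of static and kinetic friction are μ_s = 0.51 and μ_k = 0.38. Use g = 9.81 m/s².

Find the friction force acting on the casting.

Resolve perpendicular to the incline: N = m g cos θ + P sin θ = 116×9.81×cos 18.3° + 274×sin 18.3° = 1166 N.
Along the incline, the net driving force (taking up-slope positive) is P cos θ − m g sin θ = 260.1 − 357.3 = -97.17 N, so equilibrium requires friction f = 97.17 N (up-slope).
The limit of static friction is μ_s N = 594.9 N.
Since 97.17 N is within the 594.9 N limit, the casting stays put and friction is exactly 97.2 N.

f ≈ 97.2 N (up the incline)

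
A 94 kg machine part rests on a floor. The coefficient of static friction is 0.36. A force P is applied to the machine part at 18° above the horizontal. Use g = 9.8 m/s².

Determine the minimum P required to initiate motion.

N = m g − P sin α (the pull lifts the machine part).
At impending slip, P cos α = μ_s N = μ_s (m g − P sin α).
Solving: P (cos α + μ_s sin α) = μ_s m g → P = 0.36×921/(cos 18° + 0.36 sin 18°) = 332/1.062 = 312 N.

P ≈ 312 N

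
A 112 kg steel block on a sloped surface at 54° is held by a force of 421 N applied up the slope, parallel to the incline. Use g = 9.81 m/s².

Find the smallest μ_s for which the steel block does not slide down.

N = m g cos θ = 645.8 N.
Friction must make up the shortfall along the incline: f = m g sin θ − P = 888.9 − 421 = 467.9 N.
At the threshold f = μ_s N, so μ_s,min = 467.9/645.8 = 0.724.

μ_s,min ≈ 0.724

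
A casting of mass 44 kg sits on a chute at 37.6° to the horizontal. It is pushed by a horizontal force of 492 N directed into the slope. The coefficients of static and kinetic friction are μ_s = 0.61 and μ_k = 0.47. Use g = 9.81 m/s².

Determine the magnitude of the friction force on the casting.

The horizontal push has a component P sin θ into the surface, so N = m g cos θ + P sin θ = 342 + 300.2 = 642.2 N.
Along the incline, the net driving force (taking up-slope positive) is P cos θ − m g sin θ = 389.8 − 263.4 = 126.4 N, so equilibrium requires friction f = -126.4 N (down-slope).
Maximum static friction: μ_s N = 0.61 × 642.2 = 391.7 N.
Since 126.4 N is within the 391.7 N limit, the casting stays put and friction is exactly 126 N.

f ≈ 126 N (down the incline)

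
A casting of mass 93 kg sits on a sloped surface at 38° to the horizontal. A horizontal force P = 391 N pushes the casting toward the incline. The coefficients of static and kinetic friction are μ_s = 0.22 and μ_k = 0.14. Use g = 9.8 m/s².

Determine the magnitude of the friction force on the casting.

f ≈ 134 N (up the incline)

The horizontal push has a component P sin θ into the surface, so N = m g cos θ + P sin θ = 718.2 + 240.7 = 958.9 N.
Parallel to the incline: P cos θ − m g sin θ = 308.1 − 561.1 = -253 N; the friction needed to balance this is 253 N acting up the slope.
Maximum static friction: μ_s N = 0.22 × 958.9 = 211 N.
The required 253 N exceeds the static limit, so the casting slides down-slope and f = μ_k N = 0.14×958.9 = 134 N.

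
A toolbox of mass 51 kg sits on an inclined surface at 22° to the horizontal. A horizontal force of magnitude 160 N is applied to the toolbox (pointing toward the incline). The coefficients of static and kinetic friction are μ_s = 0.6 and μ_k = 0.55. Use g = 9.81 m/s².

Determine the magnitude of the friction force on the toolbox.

f ≈ 39.1 N (up the incline)

The horizontal push has a component P sin θ into the surface, so N = m g cos θ + P sin θ = 463.9 + 59.94 = 523.8 N.
Along the incline, the net driving force (taking up-slope positive) is P cos θ − m g sin θ = 148.3 − 187.4 = -39.07 N, so equilibrium requires friction f = 39.07 N (up-slope).
Maximum static friction: μ_s N = 0.6 × 523.8 = 314.3 N.
Since 39.07 N is within the 314.3 N limit, the toolbox stays put and friction is exactly 39.1 N.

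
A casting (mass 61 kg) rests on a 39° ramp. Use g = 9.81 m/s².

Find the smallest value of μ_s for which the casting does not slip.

μ_s,min ≈ 0.81

At the slip threshold m g sin θ = μ_s m g cos θ, so μ_s,min = tan θ.
μ_s,min = tan 39° = 0.81.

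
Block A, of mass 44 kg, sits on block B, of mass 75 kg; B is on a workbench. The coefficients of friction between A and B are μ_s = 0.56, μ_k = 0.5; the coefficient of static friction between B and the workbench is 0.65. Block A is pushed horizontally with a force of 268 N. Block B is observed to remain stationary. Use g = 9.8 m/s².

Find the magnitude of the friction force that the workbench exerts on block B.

f ≈ 216 N

Between the blocks, N₁ = m_A g = 431.2 N.
So the A–B interface can sustain at most μ_s N₁ = 241.5 N of static friction.
Since P = 268 N > 241.5 N, A slides on B; the A–B friction is kinetic: f₁ = μ_k N₁ = 0.5×431.2 = 216 N.
B experiences an equal 216 N forward from A (third law). B is in equilibrium, so the floor supplies f₂ = 216 N of static friction (limit μ_s(m_A+m_B)g = 758 N, not exceeded).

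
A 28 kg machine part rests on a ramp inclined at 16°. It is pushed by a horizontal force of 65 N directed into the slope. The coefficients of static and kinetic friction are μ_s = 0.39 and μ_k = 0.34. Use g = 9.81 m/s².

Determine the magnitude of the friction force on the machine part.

Normal direction: N = m g cos θ + P sin θ = 282 N.
Along the incline, the net driving force (taking up-slope positive) is P cos θ − m g sin θ = 62.48 − 75.71 = -13.23 N, so equilibrium requires friction f = 13.23 N (up-slope).
Maximum static friction: μ_s N = 0.39 × 282 = 110 N.
Since 13.23 N is within the 110 N limit, the machine part stays put and friction is exactly 13.2 N.

f ≈ 13.2 N (up the incline)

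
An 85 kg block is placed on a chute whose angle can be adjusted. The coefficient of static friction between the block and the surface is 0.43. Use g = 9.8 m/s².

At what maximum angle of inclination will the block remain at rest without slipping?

θ_max ≈ 23.3°

At the slip threshold, m g sin θ = μ_s · m g cos θ, so tan θ = μ_s.
θ_max = arctan(0.43) = 23.3°.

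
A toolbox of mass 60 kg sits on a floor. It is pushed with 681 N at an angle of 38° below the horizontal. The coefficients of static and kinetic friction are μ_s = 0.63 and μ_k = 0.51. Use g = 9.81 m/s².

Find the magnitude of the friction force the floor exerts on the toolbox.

f ≈ 537 N

The vertical component of P adds to the normal force: N = m g + P sin α = 588.6 + 419.3 = 1008 N.
The horizontal driving force is P cos α = 536.6 N, so equilibrium needs friction f = 536.6 N.
μ_s N = 0.63 × 1008 = 635 N.
Since 536.6 N does not exceed the limit, the toolbox stays at rest and f = 537 N.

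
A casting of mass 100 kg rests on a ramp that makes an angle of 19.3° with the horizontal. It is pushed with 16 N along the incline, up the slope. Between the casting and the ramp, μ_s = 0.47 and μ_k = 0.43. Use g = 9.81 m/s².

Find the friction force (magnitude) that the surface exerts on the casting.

The normal reaction is N = m g cos θ = 925.9 N.
The friction needed for equilibrium is m g sin θ − P = 324.2 − 16 = 308.2 N, measured positive up-slope.
The static-friction ceiling is μ_s N = 0.47 × 925.9 = 435.2 N.
Since |308.2| ≤ 435.2 N, static friction is sufficient; f equals the required value, not μ_s N.

f ≈ 308 N (up the incline)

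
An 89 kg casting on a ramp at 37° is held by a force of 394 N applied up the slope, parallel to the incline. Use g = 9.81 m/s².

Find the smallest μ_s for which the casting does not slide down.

N = m g cos θ = 697.3 N.
Friction must make up the shortfall along the incline: f = m g sin θ − P = 525.4 − 394 = 131.4 N.
At the threshold f = μ_s N, so μ_s,min = 131.4/697.3 = 0.189.

μ_s,min ≈ 0.189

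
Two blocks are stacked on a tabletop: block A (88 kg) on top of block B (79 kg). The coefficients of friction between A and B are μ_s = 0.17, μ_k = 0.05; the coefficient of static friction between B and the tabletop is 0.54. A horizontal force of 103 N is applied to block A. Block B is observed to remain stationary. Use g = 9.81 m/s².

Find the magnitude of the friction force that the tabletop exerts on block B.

f ≈ 103 N

The normal force B exerts on A is simply A's weight, N₁ = 863.3 N.
So the A–B interface can sustain at most μ_s N₁ = 146.8 N of static friction.
Since P = 103 N ≤ 146.8 N, A does not slip on B; friction on A equals P = 103 N.
By Newton's third law B feels 103 N forward from A. With B stationary, the floor's static friction on B balances it: f₂ = 103 N (well within μ_s(m_A+m_B)g = 884.7 N).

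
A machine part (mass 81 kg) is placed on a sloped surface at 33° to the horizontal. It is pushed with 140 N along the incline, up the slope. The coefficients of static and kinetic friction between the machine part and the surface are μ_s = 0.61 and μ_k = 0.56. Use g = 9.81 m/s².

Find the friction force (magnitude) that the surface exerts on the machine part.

Normal force: N = m g cos θ = 81 × 9.81 × cos 33° = 666.4 N.
Parallel to the incline, ΣF = 0 gives f = m g sin θ − P = 432.8 − 140 = 292.8 N (up-slope positive).
The static-friction ceiling is μ_s N = 0.61 × 666.4 = 406.5 N.
Since |292.8| ≤ 406.5 N, the machine part remains in static equilibrium and friction takes exactly the required value.

f ≈ 293 N (up the incline)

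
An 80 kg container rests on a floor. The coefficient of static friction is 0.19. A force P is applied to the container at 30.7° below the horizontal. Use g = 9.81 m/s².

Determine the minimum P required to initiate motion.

N = m g + P sin α (the push presses the container into the floor).
At impending slip, P cos α = μ_s N = μ_s (m g + P sin α).
Solving: P (cos α − μ_s sin α) = μ_s m g → P = 0.19×785/(cos 30.7° − 0.19 sin 30.7°) = 149/0.7628 = 195 N.

P ≈ 195 N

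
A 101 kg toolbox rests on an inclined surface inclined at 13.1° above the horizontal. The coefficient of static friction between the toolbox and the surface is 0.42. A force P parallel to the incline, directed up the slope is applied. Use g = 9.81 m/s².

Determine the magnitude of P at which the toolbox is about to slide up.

At impending motion up the slope, friction acts down-slope at its limit: f = μ_s N.
P is parallel to the surface, so N = m g cos θ = 965 N.
Along the incline: P = m g sin θ + μ_s N = 225 + 0.42×965 = 630 N.

P ≈ 630 N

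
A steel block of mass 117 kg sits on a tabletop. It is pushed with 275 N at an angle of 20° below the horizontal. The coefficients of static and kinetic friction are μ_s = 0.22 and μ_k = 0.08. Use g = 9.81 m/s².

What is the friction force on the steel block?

f ≈ 258 N

The vertical component of P adds to the normal force: N = m g + P sin α = 1148 + 94.06 = 1242 N.
For equilibrium, f = P cos α = 275×cos 20° = 258.4 N.
μ_s N = 0.22 × 1242 = 273.2 N.
Since 258.4 N does not exceed the limit, the steel block stays at rest and f = 258 N.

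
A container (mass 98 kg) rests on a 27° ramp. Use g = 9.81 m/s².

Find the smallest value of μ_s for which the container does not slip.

At the slip threshold m g sin θ = μ_s m g cos θ, so μ_s,min = tan θ.
μ_s,min = tan 27° = 0.51.

μ_s,min ≈ 0.51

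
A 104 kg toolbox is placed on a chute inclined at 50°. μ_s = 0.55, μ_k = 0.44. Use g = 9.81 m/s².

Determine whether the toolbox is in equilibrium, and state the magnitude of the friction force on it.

N = m g cos θ = 656 N.
Down-slope weight component: m g sin θ = 782 N.
μ_s N = 361 N.
782 > 361 N, so it slides; kinetic friction f = μ_k N = 0.44×656 = 289 N.

f ≈ 289 N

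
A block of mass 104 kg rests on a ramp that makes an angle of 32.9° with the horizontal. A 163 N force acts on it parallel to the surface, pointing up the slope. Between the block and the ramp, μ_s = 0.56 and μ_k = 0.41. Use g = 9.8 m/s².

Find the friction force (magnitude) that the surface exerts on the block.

f ≈ 391 N (up the incline)

Normal force: N = m g cos θ = 104 × 9.8 × cos 32.9° = 855.7 N.
For equilibrium along the incline the friction force must supply f = m g sin θ − P = 553.6 − 163 = 390.6 N (positive meaning up-slope).
The static-friction ceiling is μ_s N = 0.56 × 855.7 = 479.2 N.
Since |390.6| ≤ 479.2 N, static friction is sufficient; f equals the required value, not μ_s N.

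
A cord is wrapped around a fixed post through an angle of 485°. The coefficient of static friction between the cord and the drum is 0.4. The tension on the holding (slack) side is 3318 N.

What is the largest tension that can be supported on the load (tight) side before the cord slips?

At impending slip the capstan equation gives T₂/T₁ = e^{μβ} with β in radians.
β = 485° × π/180 = 8.465 rad.
e^{μβ} = e^{0.4×8.465} = 29.55.
T₂ = T₁ · e^{μβ} = 3318 × 29.55 = 98000 N.

T_max ≈ 98000 N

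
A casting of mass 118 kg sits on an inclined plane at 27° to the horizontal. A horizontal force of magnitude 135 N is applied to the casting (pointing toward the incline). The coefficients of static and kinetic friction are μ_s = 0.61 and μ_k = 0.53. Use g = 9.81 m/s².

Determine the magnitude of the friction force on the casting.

f ≈ 405 N (up the incline)

The horizontal push has a component P sin θ into the surface, so N = m g cos θ + P sin θ = 1031 + 61.29 = 1093 N.
Along the incline, the net driving force (taking up-slope positive) is P cos θ − m g sin θ = 120.3 − 525.5 = -405.2 N, so equilibrium requires friction f = 405.2 N (up-slope).
Maximum static friction: μ_s N = 0.61 × 1093 = 666.5 N.
|f_req| = 405.2 ≤ 666.5 N → the casting is in equilibrium; friction equals the required value.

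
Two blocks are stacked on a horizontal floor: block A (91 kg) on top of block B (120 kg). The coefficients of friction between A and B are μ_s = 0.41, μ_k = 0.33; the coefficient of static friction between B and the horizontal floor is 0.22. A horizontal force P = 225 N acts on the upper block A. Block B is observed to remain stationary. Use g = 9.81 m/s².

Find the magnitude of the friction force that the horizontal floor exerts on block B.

f ≈ 225 N

Between the blocks, N₁ = m_A g = 892.7 N.
Maximum static friction on A from B: μ_s N₁ = 0.41×892.7 = 366 N.
P = 225 N is within that limit, so A and B move together (both at rest); the A–B friction is simply f₁ = P = 225 N.
By Newton's third law B feels 225 N forward from A. With B stationary, the floor's static friction on B balances it: f₂ = 225 N (well within μ_s(m_A+m_B)g = 455.4 N).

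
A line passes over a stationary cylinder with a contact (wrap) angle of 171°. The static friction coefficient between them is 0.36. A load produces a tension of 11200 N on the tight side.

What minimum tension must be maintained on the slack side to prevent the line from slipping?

T_min ≈ 3820 N

Capstan equation at impending slip: T_tight/T_slack = e^{μβ}.
β = 171° = 2.985 rad; e^{μβ} = e^{0.36×2.985} = 2.928.
T_slack = T_tight / e^{μβ} = 11200 / 2.928 = 3820 N.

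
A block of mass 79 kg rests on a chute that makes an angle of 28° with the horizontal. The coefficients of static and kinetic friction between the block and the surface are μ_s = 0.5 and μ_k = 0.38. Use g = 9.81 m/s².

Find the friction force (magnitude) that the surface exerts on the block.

Normal force: N = m g cos θ = 79 × 9.81 × cos 28° = 684.3 N.
For equilibrium along the incline, friction must balance the weight component: f = m g sin θ = 363.8 N up the slope.
Maximum static friction available: μ_s N = 0.5 × 684.3 = 342.1 N.
Since |363.8| > 342.1 N, static friction cannot hold it; the block slides down the incline and kinetic friction applies: f = μ_k N = 0.38 × 684.3 = 260 N.

f ≈ 260 N (up the incline)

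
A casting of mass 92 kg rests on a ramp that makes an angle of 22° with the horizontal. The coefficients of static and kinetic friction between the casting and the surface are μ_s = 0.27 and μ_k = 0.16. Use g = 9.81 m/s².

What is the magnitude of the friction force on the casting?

f ≈ 134 N (up the incline)

Perpendicular to the surface, N = m g cos θ = 92·9.81·cos 22° = 836.8 N.
Along the slope the weight component is m g sin θ = 338.1 N; friction must supply exactly this, acting up-slope.
Static friction can supply at most μ_s N = 225.9 N.
|338.1| exceeds 225.9 N, so the casting slips down-slope; friction is kinetic, f = μ_k N = 0.16×836.8 = 134 N.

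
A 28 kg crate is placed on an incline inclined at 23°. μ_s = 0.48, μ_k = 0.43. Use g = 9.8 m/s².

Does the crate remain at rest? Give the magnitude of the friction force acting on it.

f ≈ 107 N

N = m g cos θ = 253 N.
Down-slope weight component: m g sin θ = 107 N.
μ_s N = 121 N.
107 ≤ 121 N, so it stays put; friction = 107 N.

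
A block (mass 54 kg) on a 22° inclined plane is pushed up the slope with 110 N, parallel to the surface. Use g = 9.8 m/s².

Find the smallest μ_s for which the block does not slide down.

μ_s,min ≈ 0.18

N = m g cos θ = 490.7 N.
Friction must make up the shortfall along the incline: f = m g sin θ − P = 198.2 − 110 = 88.24 N.
At the threshold f = μ_s N, so μ_s,min = 88.24/490.7 = 0.18.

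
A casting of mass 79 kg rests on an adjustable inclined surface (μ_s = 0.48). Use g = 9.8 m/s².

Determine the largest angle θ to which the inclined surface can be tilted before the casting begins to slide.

θ_max ≈ 25.6°

At the slip threshold, m g sin θ = μ_s · m g cos θ, so tan θ = μ_s.
θ_max = arctan(0.48) = 25.6°.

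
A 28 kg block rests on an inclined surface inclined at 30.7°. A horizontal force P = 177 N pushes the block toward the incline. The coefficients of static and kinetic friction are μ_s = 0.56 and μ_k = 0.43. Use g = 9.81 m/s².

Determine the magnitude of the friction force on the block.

f ≈ 12 N (down the incline)

Normal direction: N = m g cos θ + P sin θ = 326.6 N.
Parallel to the incline: P cos θ − m g sin θ = 152.2 − 140.2 = 11.96 N; the friction needed to balance this is 11.96 N acting down the slope.
The limit of static friction is μ_s N = 182.9 N.
|f_req| = 11.96 ≤ 182.9 N → the block is in equilibrium; friction equals the required value.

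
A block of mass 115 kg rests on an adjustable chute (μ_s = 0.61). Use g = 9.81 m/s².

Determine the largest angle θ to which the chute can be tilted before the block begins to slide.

At the slip threshold, m g sin θ = μ_s · m g cos θ, so tan θ = μ_s.
θ_max = arctan(0.61) = 31.4°.

θ_max ≈ 31.4°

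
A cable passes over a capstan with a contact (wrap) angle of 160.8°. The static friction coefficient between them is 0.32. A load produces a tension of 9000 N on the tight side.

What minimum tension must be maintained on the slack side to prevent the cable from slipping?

Capstan equation at impending slip: T_tight/T_slack = e^{μβ}.
β = 160.8° = 2.806 rad; e^{μβ} = e^{0.32×2.806} = 2.455.
T_slack = T_tight / e^{μβ} = 9000 / 2.455 = 3670 N.

T_min ≈ 3670 N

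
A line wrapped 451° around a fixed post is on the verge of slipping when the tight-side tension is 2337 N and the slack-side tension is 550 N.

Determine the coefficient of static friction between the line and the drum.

μ ≈ 0.184

T₂/T₁ = e^{μβ} → μ = ln(T₂/T₁)/β.
β = 451° = 7.871 rad.
μ = ln(2337/550)/7.871 = ln(4.249)/7.871 = 0.184.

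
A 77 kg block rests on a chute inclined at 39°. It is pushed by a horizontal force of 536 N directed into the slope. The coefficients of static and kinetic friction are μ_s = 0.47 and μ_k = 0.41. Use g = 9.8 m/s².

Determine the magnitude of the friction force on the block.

f ≈ 58.3 N (up the incline)

The horizontal push has a component P sin θ into the surface, so N = m g cos θ + P sin θ = 586.4 + 337.3 = 923.8 N.
Parallel to the incline: P cos θ − m g sin θ = 416.6 − 474.9 = -58.33 N; the friction needed to balance this is 58.33 N acting up the slope.
Maximum static friction: μ_s N = 0.47 × 923.8 = 434.2 N.
|f_req| = 58.33 ≤ 434.2 N → the block is in equilibrium; friction equals the required value.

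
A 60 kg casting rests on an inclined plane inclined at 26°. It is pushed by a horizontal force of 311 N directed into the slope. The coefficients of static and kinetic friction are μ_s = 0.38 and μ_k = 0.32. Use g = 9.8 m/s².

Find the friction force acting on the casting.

The horizontal push has a component P sin θ into the surface, so N = m g cos θ + P sin θ = 528.5 + 136.3 = 664.8 N.
Parallel to the incline: P cos θ − m g sin θ = 279.5 − 257.8 = 21.76 N; the friction needed to balance this is 21.76 N acting down the slope.
Maximum static friction: μ_s N = 0.38 × 664.8 = 252.6 N.
|f_req| = 21.76 ≤ 252.6 N → the casting is in equilibrium; friction equals the required value.

f ≈ 21.8 N (down the incline)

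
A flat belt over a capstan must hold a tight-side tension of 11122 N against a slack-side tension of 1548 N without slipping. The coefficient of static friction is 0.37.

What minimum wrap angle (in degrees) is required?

β_min ≈ 305°

T₂/T₁ = e^{μβ} → β = ln(T₂/T₁)/μ.
β = ln(11122/1548)/0.37 = 1.972/0.37 = 5.33 rad.
In degrees: β = 5.33 × 180/π = 305°.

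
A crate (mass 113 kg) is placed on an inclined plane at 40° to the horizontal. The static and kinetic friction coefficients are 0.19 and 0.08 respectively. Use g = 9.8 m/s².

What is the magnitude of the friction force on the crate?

f ≈ 67.9 N (up the incline)

The normal reaction is N = m g cos θ = 848.3 N.
For equilibrium along the incline, friction must balance the weight component: f = m g sin θ = 711.8 N up the slope.
Static friction can supply at most μ_s N = 161.2 N.
Since |711.8| > 161.2 N, static friction cannot hold it; the crate slides down the incline and kinetic friction applies: f = μ_k N = 0.08 × 848.3 = 67.9 N.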